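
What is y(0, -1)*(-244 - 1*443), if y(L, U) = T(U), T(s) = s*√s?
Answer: 687*I ≈ 687.0*I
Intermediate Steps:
T(s) = s^(3/2)
y(L, U) = U^(3/2)
y(0, -1)*(-244 - 1*443) = (-1)^(3/2)*(-244 - 1*443) = (-I)*(-244 - 443) = -I*(-687) = 687*I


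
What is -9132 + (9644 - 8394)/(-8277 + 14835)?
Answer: -29943203/3279 ≈ -9131.8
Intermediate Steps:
-9132 + (9644 - 8394)/(-8277 + 14835) = -9132 + 1250/6558 = -9132 + 1250*(1/6558) = -9132 + 625/3279 = -29943203/3279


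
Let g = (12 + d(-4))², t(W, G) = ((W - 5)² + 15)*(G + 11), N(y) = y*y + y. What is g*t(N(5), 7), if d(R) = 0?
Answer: 1658880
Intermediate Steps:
N(y) = y + y² (N(y) = y² + y = y + y²)
t(W, G) = (11 + G)*(15 + (-5 + W)²) (t(W, G) = ((-5 + W)² + 15)*(11 + G) = (15 + (-5 + W)²)*(11 + G) = (11 + G)*(15 + (-5 + W)²))
g = 144 (g = (12 + 0)² = 12² = 144)
g*t(N(5), 7) = 144*(165 + 11*(-5 + 5*(1 + 5))² + 15*7 + 7*(-5 + 5*(1 + 5))²) = 144*(165 + 11*(-5 + 5*6)² + 105 + 7*(-5 + 5*6)²) = 144*(165 + 11*(-5 + 30)² + 105 + 7*(-5 + 30)²) = 144*(165 + 11*25² + 105 + 7*25²) = 144*(165 + 11*625 + 105 + 7*625) = 144*(165 + 6875 + 105 + 4375) = 144*11520 = 1658880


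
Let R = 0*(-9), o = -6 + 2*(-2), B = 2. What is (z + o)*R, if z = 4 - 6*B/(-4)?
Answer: 0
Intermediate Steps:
z = 7 (z = 4 - 12/(-4) = 4 - 12*(-1)/4 = 4 - 6*(-½) = 4 + 3 = 7)
o = -10 (o = -6 - 4 = -10)
R = 0
(z + o)*R = (7 - 10)*0 = -3*0 = 0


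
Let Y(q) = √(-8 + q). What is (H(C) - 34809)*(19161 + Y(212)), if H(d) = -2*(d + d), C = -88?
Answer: -660230577 - 68914*√51 ≈ -6.6072e+8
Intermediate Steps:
H(d) = -4*d
(H(C) - 34809)*(19161 + Y(212)) = (-4*(-88) - 34809)*(19161 + √(-8 + 212)) = (352 - 34809)*(19161 + √204) = -34457*(19161 + 2*√51) = -660230577 - 68914*√51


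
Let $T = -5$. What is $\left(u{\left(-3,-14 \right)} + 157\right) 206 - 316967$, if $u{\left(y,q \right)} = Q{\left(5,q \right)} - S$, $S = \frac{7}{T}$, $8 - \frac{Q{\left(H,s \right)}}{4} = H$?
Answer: $- \frac{1409323}{5} \approx -2.8186 \cdot 10^{5}$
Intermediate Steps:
$Q{\left(H,s \right)} = 32 - 4 H$
$S = - \frac{7}{5}$ ($S = \frac{7}{-5} = 7 \left(- \frac{1}{5}\right) = - \frac{7}{5} \approx -1.4$)
$u{\left(y,q \right)} = \frac{67}{5}$ ($u{\left(y,q \right)} = \left(32 - 20\right) - - \frac{7}{5} = \left(32 - 20\right) + \frac{7}{5} = 12 + \frac{7}{5} = \frac{67}{5}$)
$\left(u{\left(-3,-14 \right)} + 157\right) 206 - 316967 = \left(\frac{67}{5} + 157\right) 206 - 316967 = \frac{852}{5} \cdot 206 - 316967 = \frac{175512}{5} - 316967 = - \frac{1409323}{5}$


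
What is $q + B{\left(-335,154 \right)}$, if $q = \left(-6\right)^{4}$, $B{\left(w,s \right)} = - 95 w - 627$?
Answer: $32494$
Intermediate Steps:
$B{\left(w,s \right)} = -627 - 95 w$
$q = 1296$
$q + B{\left(-335,154 \right)} = 1296 - -31198 = 1296 + \left(-627 + 31825\right) = 1296 + 31198 = 32494$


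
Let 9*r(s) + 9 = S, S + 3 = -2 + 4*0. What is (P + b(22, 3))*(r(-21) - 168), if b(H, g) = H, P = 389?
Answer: -209062/3 ≈ -69687.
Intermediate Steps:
S = -5 (S = -3 + (-2 + 4*0) = -3 + (-2 + 0) = -3 - 2 = -5)
r(s) = -14/9 (r(s) = -1 + (⅑)*(-5) = -1 - 5/9 = -14/9)
(P + b(22, 3))*(r(-21) - 168) = (389 + 22)*(-14/9 - 168) = 411*(-1526/9) = -209062/3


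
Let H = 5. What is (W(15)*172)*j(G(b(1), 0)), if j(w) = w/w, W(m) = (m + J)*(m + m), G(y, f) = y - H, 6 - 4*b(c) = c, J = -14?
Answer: 5160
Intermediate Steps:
b(c) = 3/2 - c/4
G(y, f) = -5 + y (G(y, f) = y - 1*5 = y - 5 = -5 + y)
W(m) = 2*m*(-14 + m) (W(m) = (m - 14)*(m + m) = (-14 + m)*(2*m) = 2*m*(-14 + m))
j(w) = 1
(W(15)*172)*j(G(b(1), 0)) = ((2*15*(-14 + 15))*172)*1 = ((2*15*1)*172)*1 = (30*172)*1 = 5160*1 = 5160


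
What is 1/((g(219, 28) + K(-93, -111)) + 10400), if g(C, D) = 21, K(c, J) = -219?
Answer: 1/10202 ≈ 9.8020e-5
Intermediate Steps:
1/((g(219, 28) + K(-93, -111)) + 10400) = 1/((21 - 219) + 10400) = 1/(-198 + 10400) = 1/10202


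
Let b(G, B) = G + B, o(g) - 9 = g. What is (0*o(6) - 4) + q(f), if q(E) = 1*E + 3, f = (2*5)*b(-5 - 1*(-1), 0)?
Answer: -41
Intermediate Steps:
o(g) = 9 + g
b(G, B) = B + G
f = -40 (f = (2*5)*(0 + (-5 - 1*(-1))) = 10*(0 + (-5 + 1)) = 10*(0 - 4) = 10*(-4) = -40)
q(E) = 3 + E (q(E) = E + 3 = 3 + E)
(0*o(6) - 4) + q(f) = (0*(9 + 6) - 4) + (3 - 40) = (0*15 - 4) - 37 = (0 - 4) - 37 = -4 - 37 = -41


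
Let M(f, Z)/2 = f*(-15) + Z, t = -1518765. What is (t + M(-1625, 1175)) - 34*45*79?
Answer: -1588535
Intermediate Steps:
M(f, Z) = -30*f + 2*Z (M(f, Z) = 2*(f*(-15) + Z) = 2*(-15*f + Z) = 2*(Z - 15*f) = -30*f + 2*Z)
(t + M(-1625, 1175)) - 34*45*79 = (-1518765 + (-30*(-1625) + 2*1175)) - 34*45*79 = (-1518765 + (48750 + 2350)) - 1530*79 = (-1518765 + 51100) - 120870 = -1467665 - 120870 = -1588535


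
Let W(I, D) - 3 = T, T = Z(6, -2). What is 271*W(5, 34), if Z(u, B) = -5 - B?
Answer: 0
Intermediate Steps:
T = -3 (T = -5 - 1*(-2) = -5 + 2 = -3)
W(I, D) = 0 (W(I, D) = 3 - 3 = 0)
271*W(5, 34) = 271*0 = 0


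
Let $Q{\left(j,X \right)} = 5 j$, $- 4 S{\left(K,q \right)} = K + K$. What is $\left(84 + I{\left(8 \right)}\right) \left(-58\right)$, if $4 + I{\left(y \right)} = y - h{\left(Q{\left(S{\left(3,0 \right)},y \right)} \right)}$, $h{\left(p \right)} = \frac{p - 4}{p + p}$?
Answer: $- \frac{75893}{15} \approx -5059.5$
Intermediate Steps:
$S{\left(K,q \right)} = - \frac{K}{2}$ ($S{\left(K,q \right)} = - \frac{K + K}{4} = - \frac{2 K}{4} = - \frac{K}{2}$)
$h{\left(p \right)} = \frac{-4 + p}{2 p}$
$I{\left(y \right)} = - \frac{143}{30} + y$ ($I{\left(y \right)} = -4 + \left(y - \frac{-4 + 5 \left(\left(- \frac{1}{2}\right) 3\right)}{2 \cdot 5 \left(\left(- \frac{1}{2}\right) 3\right)}\right) = -4 + \left(y - \frac{-4 + 5 \left(- \frac{3}{2}\right)}{2 \cdot 5 \left(- \frac{3}{2}\right)}\right) = -4 + \left(y - \frac{-4 - \frac{15}{2}}{2 \left(- \frac{15}{2}\right)}\right) = -4 + \left(y - \frac{1}{2} \left(- \frac{2}{15}\right) \left(- \frac{23}{2}\right)\right) = -4 + \left(y - \frac{23}{30}\right) = -4 + \left(- \frac{23}{30} + y\right) = - \frac{143}{30} + y$)
$\left(84 + I{\left(8 \right)}\right) \left(-58\right) = \left(84 + \left(- \frac{143}{30} + 8\right)\right) \left(-58\right) = \left(84 + \frac{97}{30}\right) \left(-58\right) = \frac{2617}{30} \left(-58\right) = - \frac{75893}{15}$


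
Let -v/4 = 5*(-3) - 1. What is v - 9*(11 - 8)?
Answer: 37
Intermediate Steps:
v = 64 (v = -4*(5*(-3) - 1) = -4*(-15 - 1) = -4*(-16) = 64)
v - 9*(11 - 8) = 64 - 9*(11 - 8) = 64 - 9*3 = 64 - 27 = 37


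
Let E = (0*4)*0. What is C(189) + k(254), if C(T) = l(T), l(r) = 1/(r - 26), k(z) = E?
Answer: 1/163 ≈ 0.0061350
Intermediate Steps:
E = 0 (E = 0*0 = 0)
k(z) = 0
l(r) = 1/(-26 + r)
C(T) = 1/(-26 + T)
C(189) + k(254) = 1/(-26 + 189) + 0 = 1/163 + 0 = 1/163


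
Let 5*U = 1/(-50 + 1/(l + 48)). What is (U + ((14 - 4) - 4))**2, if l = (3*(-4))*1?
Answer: 2908876356/80910025 ≈ 35.952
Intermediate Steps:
l = -12 (l = -12*1 = -12)
U = -36/8995 (U = 1/(5*(-50 + 1/(-12 + 48))) = 1/(5*(-50 + 1/36)) = 1/(5*(-1799/36)) = (1/5)*(-36/1799) = -36/8995 ≈ -0.0040022)
(U + ((14 - 4) - 4))**2 = (-36/8995 + ((14 - 4) - 4))**2 = (-36/8995 + (10 - 4))**2 = (-36/8995 + 6)**2 = (53934/8995)**2 = 2908876356/80910025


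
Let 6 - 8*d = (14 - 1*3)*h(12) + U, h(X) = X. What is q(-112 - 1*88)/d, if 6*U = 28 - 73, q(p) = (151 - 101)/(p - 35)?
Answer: 160/11139 ≈ 0.014364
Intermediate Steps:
q(p) = 50/(-35 + p)
U = -15/2 (U = (28 - 73)/6 = (1/6)*(-45) = -15/2 ≈ -7.5000)
d = -237/16 (d = 3/4 - ((14 - 1*3)*12 - 15/2)/8 = 3/4 - ((14 - 3)*12 - 15/2)/8 = 3/4 - (11*12 - 15/2)/8 = 3/4 - (132 - 15/2)/8 = 3/4 - 1/8*249/2 = 3/4 - 249/16 = -237/16 ≈ -14.813)
q(-112 - 1*88)/d = (50/(-35 + (-112 - 1*88)))/(-237/16) = (50/(-35 + (-112 - 88)))*(-16/237) = (50/(-35 - 200))*(-16/237) = (50/(-235))*(-16/237) = (50*(-1/235))*(-16/237) = -10/47*(-16/237) = 160/11139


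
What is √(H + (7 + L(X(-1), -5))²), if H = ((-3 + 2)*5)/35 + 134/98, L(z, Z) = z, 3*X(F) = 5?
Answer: 8*√526/21 ≈ 8.7370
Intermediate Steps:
X(F) = 5/3 (X(F) = (⅓)*5 = 5/3)
H = 60/49 (H = -1*5*(1/35) + 134*(1/98) = -5*1/35 + 67/49 = -⅐ + 67/49 = 60/49 ≈ 1.2245)
√(H + (7 + L(X(-1), -5))²) = √(60/49 + (7 + 5/3)²) = √(60/49 + (26/3)²) = √(60/49 + 676/9) = √(33664/441) = 8*√526/21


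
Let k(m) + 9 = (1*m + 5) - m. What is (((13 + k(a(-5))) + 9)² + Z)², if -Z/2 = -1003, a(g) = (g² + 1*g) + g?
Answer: 5428900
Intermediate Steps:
a(g) = g² + 2*g (a(g) = (g² + g) + g = (g + g²) + g = g² + 2*g)
Z = 2006 (Z = -2*(-1003) = 2006)
k(m) = -4 (k(m) = -9 + ((1*m + 5) - m) = -9 + ((m + 5) - m) = -9 + ((5 + m) - m) = -9 + 5 = -4)
(((13 + k(a(-5))) + 9)² + Z)² = (((13 - 4) + 9)² + 2006)² = ((9 + 9)² + 2006)² = (18² + 2006)² = (324 + 2006)² = 2330² = 5428900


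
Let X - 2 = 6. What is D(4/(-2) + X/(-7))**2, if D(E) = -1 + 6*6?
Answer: 1225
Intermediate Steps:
X = 8 (X = 2 + 6 = 8)
D(E) = 35 (D(E) = -1 + 36 = 35)
D(4/(-2) + X/(-7))**2 = 35**2 = 1225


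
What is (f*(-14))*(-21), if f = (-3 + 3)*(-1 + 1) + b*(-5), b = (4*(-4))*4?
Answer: 94080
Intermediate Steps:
b = -64 (b = -16*4 = -64)
f = 320 (f = (-3 + 3)*(-1 + 1) - 64*(-5) = 0*0 + 320 = 0 + 320 = 320)
(f*(-14))*(-21) = (320*(-14))*(-21) = -4480*(-21) = 94080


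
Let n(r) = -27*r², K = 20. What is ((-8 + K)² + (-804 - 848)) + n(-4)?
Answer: -1940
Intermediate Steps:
((-8 + K)² + (-804 - 848)) + n(-4) = ((-8 + 20)² + (-804 - 848)) - 27*(-4)² = (12² - 1652) - 27*16 = (144 - 1652) - 432 = -1508 - 432 = -1940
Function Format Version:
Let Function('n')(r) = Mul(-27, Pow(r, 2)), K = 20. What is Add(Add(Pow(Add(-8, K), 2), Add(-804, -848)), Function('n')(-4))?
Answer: -1940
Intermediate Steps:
Add(Add(Pow(Add(-8, K), 2), Add(-804, -848)), Function('n')(-4)) = Add(Add(Pow(Add(-8, 20), 2), Add(-804, -848)), Mul(-27, Pow(-4, 2))) = Add(Add(Pow(12, 2), -1652), Mul(-27, 16)) = Add(Add(144, -1652), -432) = Add(-1508, -432) = -1940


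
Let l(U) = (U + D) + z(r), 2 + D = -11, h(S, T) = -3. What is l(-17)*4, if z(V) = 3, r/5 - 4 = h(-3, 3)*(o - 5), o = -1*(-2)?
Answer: -108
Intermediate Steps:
o = 2
D = -13 (D = -2 - 11 = -13)
r = 65 (r = 20 + 5*(-3*(2 - 5)) = 20 + 5*(-3*(-3)) = 20 + 5*9 = 20 + 45 = 65)
l(U) = -10 + U (l(U) = (U - 13) + 3 = (-13 + U) + 3 = -10 + U)
l(-17)*4 = (-10 - 17)*4 = -27*4 = -108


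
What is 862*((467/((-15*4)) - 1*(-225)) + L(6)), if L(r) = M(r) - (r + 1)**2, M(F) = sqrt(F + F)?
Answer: 4350083/30 + 1724*sqrt(3) ≈ 1.4799e+5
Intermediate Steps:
M(F) = sqrt(2)*sqrt(F) (M(F) = sqrt(2*F) = sqrt(2)*sqrt(F))
L(r) = -(1 + r)**2 + sqrt(2)*sqrt(r) (L(r) = sqrt(2)*sqrt(r) - (r + 1)**2 = sqrt(2)*sqrt(r) - (1 + r)**2 = -(1 + r)**2 + sqrt(2)*sqrt(r))
862*((467/((-15*4)) - 1*(-225)) + L(6)) = 862*((467/((-15*4)) - 1*(-225)) + (-(1 + 6)**2 + sqrt(2)*sqrt(6))) = 862*((467/(-60) + 225) + (-1*7**2 + 2*sqrt(3))) = 862*((467*(-1/60) + 225) + (-1*49 + 2*sqrt(3))) = 862*((-467/60 + 225) + (-49 + 2*sqrt(3))) = 862*(13033/60 + (-49 + 2*sqrt(3))) = 862*(10093/60 + 2*sqrt(3)) = 4350083/30 + 1724*sqrt(3)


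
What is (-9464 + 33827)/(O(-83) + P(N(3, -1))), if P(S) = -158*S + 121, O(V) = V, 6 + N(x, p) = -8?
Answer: 2707/250 ≈ 10.828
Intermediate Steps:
N(x, p) = -14 (N(x, p) = -6 - 8 = -14)
P(S) = 121 - 158*S
(-9464 + 33827)/(O(-83) + P(N(3, -1))) = (-9464 + 33827)/(-83 + (121 - 158*(-14))) = 24363/(-83 + (121 + 2212)) = 24363/(-83 + 2333) = 24363/2250 = 24363*(1/2250) = 2707/250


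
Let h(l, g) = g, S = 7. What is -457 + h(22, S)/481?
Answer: -219810/481 ≈ -456.99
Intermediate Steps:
-457 + h(22, S)/481 = -457 + 7/481 = -219810/481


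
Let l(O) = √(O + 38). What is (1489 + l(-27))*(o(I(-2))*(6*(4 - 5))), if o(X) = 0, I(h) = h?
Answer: 0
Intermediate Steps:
l(O) = √(38 + O)
(1489 + l(-27))*(o(I(-2))*(6*(4 - 5))) = (1489 + √(38 - 27))*(0*(6*(4 - 5))) = (1489 + √11)*(0*(6*(-1))) = (1489 + √11)*(0*(-6)) = (1489 + √11)*0 = 0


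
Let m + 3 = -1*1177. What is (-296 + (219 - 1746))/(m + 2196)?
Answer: -1823/1016 ≈ -1.7943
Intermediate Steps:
m = -1180 (m = -3 - 1*1177 = -3 - 1177 = -1180)
(-296 + (219 - 1746))/(m + 2196) = (-296 + (219 - 1746))/(-1180 + 2196) = (-296 - 1527)/1016 = -1823*1/1016 = -1823/1016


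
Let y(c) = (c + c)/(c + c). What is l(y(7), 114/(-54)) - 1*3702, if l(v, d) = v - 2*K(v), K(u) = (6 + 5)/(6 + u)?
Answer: -25929/7 ≈ -3704.1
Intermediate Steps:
y(c) = 1 (y(c) = (2*c)/((2*c)) = (2*c)*(1/(2*c)) = 1)
K(u) = 11/(6 + u)
l(v, d) = v - 22/(6 + v)
l(y(7), 114/(-54)) - 1*3702 = (-22 + 1*(6 + 1))/(6 + 1) - 1*3702 = (-22 + 1*7)/7 - 3702 = (-22 + 7)/7 - 3702 = (⅐)*(-15) - 3702 = -15/7 - 3702 = -25929/7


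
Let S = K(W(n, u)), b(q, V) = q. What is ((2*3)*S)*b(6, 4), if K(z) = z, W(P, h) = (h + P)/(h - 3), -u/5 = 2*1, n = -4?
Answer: 504/13 ≈ 38.769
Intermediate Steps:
u = -10 ≈ -10.000
W(P, h) = (P + h)/(-3 + h)
S = 14/13 (S = (-4 - 10)/(-3 - 10) = -14/(-13) = -1/13*(-14) = 14/13 ≈ 1.0769)
((2*3)*S)*b(6, 4) = ((2*3)*(14/13))*6 = (6*(14/13))*6 = (84/13)*6 = 504/13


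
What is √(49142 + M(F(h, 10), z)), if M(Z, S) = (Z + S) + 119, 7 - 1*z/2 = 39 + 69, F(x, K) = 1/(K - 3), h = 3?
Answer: √2403898/7 ≈ 221.49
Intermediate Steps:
F(x, K) = 1/(-3 + K)
z = -202 (z = 14 - 2*(39 + 69) = 14 - 2*108 = 14 - 216 = -202)
M(Z, S) = 119 + S + Z (M(Z, S) = (S + Z) + 119 = 119 + S + Z)
√(49142 + M(F(h, 10), z)) = √(49142 + (119 - 202 + 1/(-3 + 10))) = √(49142 + (119 - 202 + 1/7)) = √(49142 + (119 - 202 + ⅐)) = √(49142 - 580/7) = √(343414/7) = √2403898/7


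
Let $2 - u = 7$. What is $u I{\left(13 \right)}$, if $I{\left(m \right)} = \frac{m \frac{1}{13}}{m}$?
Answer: $- \frac{5}{13} \approx -0.38462$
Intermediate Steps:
$u = -5$ ($u = 2 - 7 = -5$)
$I{\left(m \right)} = \frac{1}{13}$ ($I{\left(m \right)} = \frac{m \frac{1}{13}}{m} = \frac{\frac{1}{13} m}{m} = \frac{1}{13}$)
$u I{\left(13 \right)} = \left(-5\right) \frac{1}{13} = - \frac{5}{13}$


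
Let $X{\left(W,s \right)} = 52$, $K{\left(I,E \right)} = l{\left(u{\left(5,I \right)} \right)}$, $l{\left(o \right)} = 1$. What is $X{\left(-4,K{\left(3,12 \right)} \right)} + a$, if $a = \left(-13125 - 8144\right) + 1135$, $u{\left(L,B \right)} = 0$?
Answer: $-20082$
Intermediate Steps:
$K{\left(I,E \right)} = 1$
$a = -20134$ ($a = -21269 + 1135 = -20134$)
$X{\left(-4,K{\left(3,12 \right)} \right)} + a = 52 - 20134 = -20082$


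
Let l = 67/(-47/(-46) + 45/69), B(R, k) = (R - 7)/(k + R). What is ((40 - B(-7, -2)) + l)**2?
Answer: 2957184400/480249 ≈ 6157.6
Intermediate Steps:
B(R, k) = (-7 + R)/(R + k)
l = 3082/77 (l = 67/(-47*(-1/46) + 45*(1/69)) = 67/(47/46 + 15/23) = 67/(77/46) = 67*(46/77) = 3082/77 ≈ 40.026)
((40 - B(-7, -2)) + l)**2 = ((40 - (-7 - 7)/(-7 - 2)) + 3082/77)**2 = ((40 - (-14)/(-9)) + 3082/77)**2 = ((40 - (-1)*(-14)/9) + 3082/77)**2 = ((40 - 1*14/9) + 3082/77)**2 = ((40 - 14/9) + 3082/77)**2 = (346/9 + 3082/77)**2 = (54380/693)**2 = 2957184400/480249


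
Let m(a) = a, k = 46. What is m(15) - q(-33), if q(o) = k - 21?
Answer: -10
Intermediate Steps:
q(o) = 25 (q(o) = 46 - 21 = 25)
m(15) - q(-33) = 15 - 1*25 = 15 - 25 = -10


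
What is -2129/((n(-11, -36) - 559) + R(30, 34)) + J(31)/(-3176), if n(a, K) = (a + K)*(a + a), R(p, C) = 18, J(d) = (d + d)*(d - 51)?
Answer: -768798/195721 ≈ -3.9280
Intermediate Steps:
J(d) = 2*d*(-51 + d) (J(d) = (2*d)*(-51 + d) = 2*d*(-51 + d))
n(a, K) = 2*a*(K + a) (n(a, K) = (K + a)*(2*a) = 2*a*(K + a))
-2129/((n(-11, -36) - 559) + R(30, 34)) + J(31)/(-3176) = -2129/((2*(-11)*(-36 - 11) - 559) + 18) + (2*31*(-51 + 31))/(-3176) = -2129/((2*(-11)*(-47) - 559) + 18) + (2*31*(-20))*(-1/3176) = -2129/((1034 - 559) + 18) - 1240*(-1/3176) = -2129/(475 + 18) + 155/397 = -2129/493 + 155/397 = -768798/195721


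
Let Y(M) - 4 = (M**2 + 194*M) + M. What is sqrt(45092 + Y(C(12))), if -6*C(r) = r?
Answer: sqrt(44710) ≈ 211.45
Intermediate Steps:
C(r) = -r/6
Y(M) = 4 + M**2 + 195*M (Y(M) = 4 + ((M**2 + 194*M) + M) = 4 + (M**2 + 195*M) = 4 + M**2 + 195*M)
sqrt(45092 + Y(C(12))) = sqrt(45092 + (4 + (-1/6*12)**2 + 195*(-1/6*12))) = sqrt(45092 + (4 + (-2)**2 + 195*(-2))) = sqrt(45092 + (4 + 4 - 390)) = sqrt(45092 - 382) = sqrt(44710)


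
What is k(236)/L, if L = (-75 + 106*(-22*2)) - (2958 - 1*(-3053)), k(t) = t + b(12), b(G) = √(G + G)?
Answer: -118/5375 - √6/5375 ≈ -0.022409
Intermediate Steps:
b(G) = √2*√G (b(G) = √(2*G) = √2*√G)
k(t) = t + 2*√6 (k(t) = t + √2*√12 = t + √2*(2*√3) = t + 2*√6)
L = -10750 (L = (-75 + 106*(-44)) - (2958 + 3053) = (-75 - 4664) - 1*6011 = -4739 - 6011 = -10750)
k(236)/L = (236 + 2*√6)/(-10750) = (236 + 2*√6)*(-1/10750) = -118/5375 - √6/5375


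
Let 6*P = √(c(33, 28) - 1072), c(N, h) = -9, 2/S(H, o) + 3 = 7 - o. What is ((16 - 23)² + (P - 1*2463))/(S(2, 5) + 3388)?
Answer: -1207/1693 + I*√1081/20316 ≈ -0.71294 + 0.0016184*I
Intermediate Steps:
S(H, o) = 2/(4 - o) (S(H, o) = 2/(-3 + (7 - o)) = 2/(4 - o))
P = I*√1081/6 (P = √(-9 - 1072)/6 = √(-1081)/6 = (I*√1081)/6 = I*√1081/6 ≈ 5.4798*I)
((16 - 23)² + (P - 1*2463))/(S(2, 5) + 3388) = ((16 - 23)² + (I*√1081/6 - 1*2463))/(-2/(-4 + 5) + 3388) = ((-7)² + (I*√1081/6 - 2463))/(-2/1 + 3388) = (49 + (-2463 + I*√1081/6))/(-2*1 + 3388) = (-2414 + I*√1081/6)/(-2 + 3388) = (-2414 + I*√1081/6)/3386 = (-2414 + I*√1081/6)*(1/3386) = -1207/1693 + I*√1081/20316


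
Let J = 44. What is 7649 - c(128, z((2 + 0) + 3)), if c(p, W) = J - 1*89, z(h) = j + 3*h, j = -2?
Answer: 7694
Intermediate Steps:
z(h) = -2 + 3*h
c(p, W) = -45 (c(p, W) = 44 - 1*89 = 44 - 89 = -45)
7649 - c(128, z((2 + 0) + 3)) = 7649 - 1*(-45) = 7649 + 45 = 7694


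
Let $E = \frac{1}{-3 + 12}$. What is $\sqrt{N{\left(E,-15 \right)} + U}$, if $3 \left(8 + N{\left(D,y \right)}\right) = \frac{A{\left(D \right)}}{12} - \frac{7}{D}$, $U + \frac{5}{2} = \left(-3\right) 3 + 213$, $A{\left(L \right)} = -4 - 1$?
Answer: $\frac{\sqrt{6205}}{6} \approx 13.129$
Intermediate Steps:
$A{\left(L \right)} = -5$ ($A{\left(L \right)} = -4 - 1 = -5$)
$E = \frac{1}{9} \approx 0.11111$
$U = \frac{403}{2}$ ($U = - \frac{5}{2} + \left(\left(-3\right) 3 + 213\right) = - \frac{5}{2} + \left(-9 + 213\right) = - \frac{5}{2} + 204 = \frac{403}{2} \approx 201.5$)
$N{\left(D,y \right)} = - \frac{293}{36} - \frac{7}{3 D}$ ($N{\left(D,y \right)} = -8 + \frac{- \frac{5}{12} - \frac{7}{D}}{3} = -8 - \left(\frac{5}{36} + \frac{7}{3 D}\right) = - \frac{293}{36} - \frac{7}{3 D}$)
$\sqrt{N{\left(E,-15 \right)} + U} = \sqrt{\frac{\frac{1}{\frac{1}{9}} \left(-84 - \frac{293}{9}\right)}{36} + \frac{403}{2}} = \sqrt{\frac{1}{36} \cdot 9 \left(-84 - \frac{293}{9}\right) + \frac{403}{2}} = \sqrt{\frac{1}{36} \cdot 9 \left(- \frac{1049}{9}\right) + \frac{403}{2}} = \sqrt{- \frac{1049}{36} + \frac{403}{2}} = \sqrt{\frac{6205}{36}} = \frac{\sqrt{6205}}{6}$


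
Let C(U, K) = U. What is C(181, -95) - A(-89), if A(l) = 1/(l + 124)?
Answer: 6334/35 ≈ 180.97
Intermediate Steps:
A(l) = 1/(124 + l)
C(181, -95) - A(-89) = 181 - 1/(124 - 89) = 181 - 1/35 = 6334/35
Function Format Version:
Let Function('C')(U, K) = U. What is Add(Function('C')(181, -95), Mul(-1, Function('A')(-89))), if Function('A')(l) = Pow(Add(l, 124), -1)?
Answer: Rational(6334, 35) ≈ 180.97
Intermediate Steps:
Function('A')(l) = Pow(Add(124, l), -1)
Add(Function('C')(181, -95), Mul(-1, Function('A')(-89))) = Add(181, Mul(-1, Pow(Add(124, -89), -1))) = Add(181, Mul(-1, Pow(35, -1))) = Add(181, Mul(-1, Rational(1, 35))) = Add(181, Rational(-1, 35)) = Rational(6334, 35)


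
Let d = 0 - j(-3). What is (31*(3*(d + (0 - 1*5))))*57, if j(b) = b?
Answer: -10602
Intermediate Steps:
d = 3 (d = 0 - 1*(-3) = 0 + 3 = 3)
(31*(3*(d + (0 - 1*5))))*57 = (31*(3*(3 + (0 - 1*5))))*57 = (31*(3*(3 + (0 - 5))))*57 = (31*(3*(3 - 5)))*57 = (31*(3*(-2)))*57 = (31*(-6))*57 = -186*57 = -10602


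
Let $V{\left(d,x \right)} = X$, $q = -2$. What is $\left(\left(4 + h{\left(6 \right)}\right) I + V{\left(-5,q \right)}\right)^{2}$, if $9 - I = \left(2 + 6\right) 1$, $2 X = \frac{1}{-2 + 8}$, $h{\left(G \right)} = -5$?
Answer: $\frac{121}{144} \approx 0.84028$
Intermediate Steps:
$X = \frac{1}{12}$ ($X = \frac{1}{2 \left(-2 + 8\right)} = \frac{1}{2 \cdot 6} = \frac{1}{2} \cdot \frac{1}{6} = \frac{1}{12} \approx 0.083333$)
$V{\left(d,x \right)} = \frac{1}{12}$
$I = 1$ ($I = 9 - \left(2 + 6\right) 1 = 9 - 8 \cdot 1 = 9 - 8 = 1$)
$\left(\left(4 + h{\left(6 \right)}\right) I + V{\left(-5,q \right)}\right)^{2} = \left(\left(4 - 5\right) 1 + \frac{1}{12}\right)^{2} = \left(\left(-1\right) 1 + \frac{1}{12}\right)^{2} = \left(-1 + \frac{1}{12}\right)^{2} = \left(- \frac{11}{12}\right)^{2} = \frac{121}{144}$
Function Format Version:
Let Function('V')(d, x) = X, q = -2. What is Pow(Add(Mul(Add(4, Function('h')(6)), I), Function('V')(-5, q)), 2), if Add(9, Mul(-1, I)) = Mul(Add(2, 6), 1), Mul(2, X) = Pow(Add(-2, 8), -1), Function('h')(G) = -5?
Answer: Rational(121, 144) ≈ 0.84028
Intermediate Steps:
X = Rational(1, 12) (X = Mul(Rational(1, 2), Pow(Add(-2, 8), -1)) = Mul(Rational(1, 2), Pow(6, -1)) = Mul(Rational(1, 2), Rational(1, 6)) = Rational(1, 12) ≈ 0.083333)
Function('V')(d, x) = Rational(1, 12)
I = 1 (I = Add(9, Mul(-1, Mul(Add(2, 6), 1))) = Add(9, Mul(-1, Mul(8, 1))) = Add(9, Mul(-1, 8)) = Add(9, -8) = 1)
Pow(Add(Mul(Add(4, Function('h')(6)), I), Function('V')(-5, q)), 2) = Pow(Add(Mul(Add(4, -5), 1), Rational(1, 12)), 2) = Pow(Add(Mul(-1, 1), Rational(1, 12)), 2) = Pow(Add(-1, Rational(1, 12)), 2) = Pow(Rational(-11, 12), 2) = Rational(121, 144)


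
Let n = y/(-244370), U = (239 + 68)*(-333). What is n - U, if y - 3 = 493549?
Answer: 12490847959/122185 ≈ 1.0223e+5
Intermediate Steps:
y = 493552 (y = 3 + 493549 = 493552)
U = -102231 (U = 307*(-333) = -102231)
n = -246776/122185 (n = 493552/(-244370) = 493552*(-1/244370) = -246776/122185 ≈ -2.0197)
n - U = -246776/122185 - 1*(-102231) = -246776/122185 + 102231 = 12490847959/122185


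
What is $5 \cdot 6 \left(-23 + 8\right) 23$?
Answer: $-10350$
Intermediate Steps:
$5 \cdot 6 \left(-23 + 8\right) 23 = 30 \left(-15\right) 23 = \left(-450\right) 23 = -10350$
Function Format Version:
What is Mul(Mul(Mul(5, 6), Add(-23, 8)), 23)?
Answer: -10350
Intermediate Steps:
Mul(Mul(Mul(5, 6), Add(-23, 8)), 23) = Mul(Mul(30, -15), 23) = Mul(-450, 23) = -10350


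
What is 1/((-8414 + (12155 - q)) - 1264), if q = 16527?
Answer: -1/14050 ≈ -7.1174e-5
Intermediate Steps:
1/((-8414 + (12155 - q)) - 1264) = 1/((-8414 + (12155 - 1*16527)) - 1264) = 1/((-8414 + (12155 - 16527)) - 1264) = 1/((-8414 - 4372) - 1264) = 1/(-12786 - 1264) = 1/(-14050) = -1/14050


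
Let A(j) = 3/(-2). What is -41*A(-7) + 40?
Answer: 203/2 ≈ 101.50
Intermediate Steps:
A(j) = -3/2 (A(j) = 3*(-1/2) = -3/2)
-41*A(-7) + 40 = -41*(-3/2) + 40 = 123/2 + 40 = 203/2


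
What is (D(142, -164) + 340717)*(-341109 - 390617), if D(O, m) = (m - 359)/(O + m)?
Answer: -2742617709311/11 ≈ -2.4933e+11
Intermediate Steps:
D(O, m) = (-359 + m)/(O + m)
(D(142, -164) + 340717)*(-341109 - 390617) = ((-359 - 164)/(142 - 164) + 340717)*(-341109 - 390617) = (-523/(-22) + 340717)*(-731726) = (-1/22*(-523) + 340717)*(-731726) = (523/22 + 340717)*(-731726) = (7496297/22)*(-731726) = -2742617709311/11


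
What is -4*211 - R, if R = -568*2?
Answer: 292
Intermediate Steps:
R = -1136
-4*211 - R = -4*211 - 1*(-1136) = -844 + 1136 = 292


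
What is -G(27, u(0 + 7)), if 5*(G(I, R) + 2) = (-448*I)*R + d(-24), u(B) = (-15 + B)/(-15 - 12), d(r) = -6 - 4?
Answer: 3604/5 ≈ 720.80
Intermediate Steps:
d(r) = -10
u(B) = 5/9 - B/27 (u(B) = (-15 + B)/(-27) = (-15 + B)*(-1/27) = 5/9 - B/27)
G(I, R) = -4 - 448*I*R/5 (G(I, R) = -2 + ((-448*I)*R - 10)/5 = -2 + (-448*I*R - 10)/5 = -2 + (-10 - 448*I*R)/5 = -2 + (-2 - 448*I*R/5) = -4 - 448*I*R/5)
-G(27, u(0 + 7)) = -(-4 - 448/5*27*(5/9 - (0 + 7)/27)) = -(-4 - 448/5*27*(5/9 - 1/27*7)) = -(-4 - 448/5*27*(5/9 - 7/27)) = -(-4 - 448/5*27*8/27) = -(-4 - 3584/5) = -1*(-3604/5) = 3604/5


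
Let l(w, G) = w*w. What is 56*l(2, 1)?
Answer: 224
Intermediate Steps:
l(w, G) = w²
56*l(2, 1) = 56*2² = 56*4 = 224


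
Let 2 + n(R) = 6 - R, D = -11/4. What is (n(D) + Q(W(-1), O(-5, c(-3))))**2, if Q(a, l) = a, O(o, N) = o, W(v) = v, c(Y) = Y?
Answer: 529/16 ≈ 33.063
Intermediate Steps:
D = -11/4 (D = -11*1/4 = -11/4 ≈ -2.7500)
n(R) = 4 - R (n(R) = -2 + (6 - R) = 4 - R)
(n(D) + Q(W(-1), O(-5, c(-3))))**2 = ((4 - 1*(-11/4)) - 1)**2 = ((4 + 11/4) - 1)**2 = (27/4 - 1)**2 = (23/4)**2 = 529/16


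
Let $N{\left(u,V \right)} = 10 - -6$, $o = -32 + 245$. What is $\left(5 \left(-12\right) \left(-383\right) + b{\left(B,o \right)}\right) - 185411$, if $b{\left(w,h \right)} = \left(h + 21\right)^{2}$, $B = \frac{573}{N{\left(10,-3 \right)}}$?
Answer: $-107675$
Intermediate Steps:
$o = 213$
$N{\left(u,V \right)} = 16$ ($N{\left(u,V \right)} = 10 + 6 = 16$)
$B = \frac{573}{16} \approx 35.813$
$b{\left(w,h \right)} = \left(21 + h\right)^{2}$
$\left(5 \left(-12\right) \left(-383\right) + b{\left(B,o \right)}\right) - 185411 = \left(5 \left(-12\right) \left(-383\right) + \left(21 + 213\right)^{2}\right) - 185411 = \left(\left(-60\right) \left(-383\right) + 234^{2}\right) - 185411 = \left(22980 + 54756\right) - 185411 = 77736 - 185411 = -107675$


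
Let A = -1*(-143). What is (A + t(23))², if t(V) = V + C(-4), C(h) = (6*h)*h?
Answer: 68644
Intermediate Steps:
C(h) = 6*h²
t(V) = 96 + V (t(V) = V + 6*(-4)² = V + 6*16 = V + 96 = 96 + V)
A = 143
(A + t(23))² = (143 + (96 + 23))² = (143 + 119)² = 262² = 68644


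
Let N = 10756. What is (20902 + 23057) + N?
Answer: 54715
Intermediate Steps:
(20902 + 23057) + N = (20902 + 23057) + 10756 = 43959 + 10756 = 54715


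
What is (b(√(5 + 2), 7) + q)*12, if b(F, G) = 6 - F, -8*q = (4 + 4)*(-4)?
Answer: 120 - 12*√7 ≈ 88.251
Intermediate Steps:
q = 4 (q = -(4 + 4)*(-4)/8 = -(-4) = -⅛*(-32) = 4)
(b(√(5 + 2), 7) + q)*12 = ((6 - √(5 + 2)) + 4)*12 = ((6 - √7) + 4)*12 = (10 - √7)*12 = 120 - 12*√7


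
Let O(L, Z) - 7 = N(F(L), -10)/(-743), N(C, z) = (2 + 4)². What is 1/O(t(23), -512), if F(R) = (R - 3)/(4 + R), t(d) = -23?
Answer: 743/5165 ≈ 0.14385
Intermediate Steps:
F(R) = (-3 + R)/(4 + R)
N(C, z) = 36 (N(C, z) = 6² = 36)
O(L, Z) = 5165/743 (O(L, Z) = 7 + 36/(-743) = 7 + 36*(-1/743) = 7 - 36/743 = 5165/743)
1/O(t(23), -512) = 1/(5165/743) = 743/5165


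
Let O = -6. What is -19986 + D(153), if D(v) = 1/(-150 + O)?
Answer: -3117817/156 ≈ -19986.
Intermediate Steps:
D(v) = -1/156 (D(v) = 1/(-150 - 6) = 1/(-156) = -1/156)
-19986 + D(153) = -19986 - 1/156 = -3117817/156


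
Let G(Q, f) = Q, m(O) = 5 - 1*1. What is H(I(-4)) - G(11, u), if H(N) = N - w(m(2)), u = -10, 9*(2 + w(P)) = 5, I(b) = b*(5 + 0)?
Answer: -266/9 ≈ -29.556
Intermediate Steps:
I(b) = 5*b (I(b) = b*5 = 5*b)
m(O) = 4 (m(O) = 5 - 1 = 4)
w(P) = -13/9 (w(P) = -2 + (⅑)*5 = -2 + 5/9 = -13/9)
H(N) = 13/9 + N (H(N) = N - 1*(-13/9) = N + 13/9 = 13/9 + N)
H(I(-4)) - G(11, u) = (13/9 + 5*(-4)) - 1*11 = (13/9 - 20) - 11 = -167/9 - 11 = -266/9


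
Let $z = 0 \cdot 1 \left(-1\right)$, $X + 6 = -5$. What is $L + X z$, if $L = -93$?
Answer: $-93$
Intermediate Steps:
$X = -11$ ($X = -6 - 5 = -11$)
$z = 0$ ($z = 0 \left(-1\right) = 0$)
$L + X z = -93 - 0 = -93 + 0 = -93$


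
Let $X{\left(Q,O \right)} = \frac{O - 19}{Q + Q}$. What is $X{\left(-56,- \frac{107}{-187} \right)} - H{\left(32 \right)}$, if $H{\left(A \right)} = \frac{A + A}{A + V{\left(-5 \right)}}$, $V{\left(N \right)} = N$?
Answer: $- \frac{623687}{282744} \approx -2.2058$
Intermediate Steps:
$H{\left(A \right)} = \frac{2 A}{-5 + A}$ ($H{\left(A \right)} = \frac{A + A}{A - 5} = \frac{2 A}{-5 + A}$)
$X{\left(Q,O \right)} = \frac{-19 + O}{2 Q}$
$X{\left(-56,- \frac{107}{-187} \right)} - H{\left(32 \right)} = \frac{-19 - \frac{107}{-187}}{2 \left(-56\right)} - 2 \cdot 32 \frac{1}{-5 + 32} = \frac{1}{2} \left(- \frac{1}{56}\right) \left(-19 - - \frac{107}{187}\right) - 2 \cdot 32 \cdot \frac{1}{27} = \frac{1}{2} \left(- \frac{1}{56}\right) \left(-19 + \frac{107}{187}\right) - 2 \cdot 32 \cdot \frac{1}{27} = \frac{1}{2} \left(- \frac{1}{56}\right) \left(- \frac{3446}{187}\right) - \frac{64}{27} = \frac{1723}{10472} - \frac{64}{27} = - \frac{623687}{282744}$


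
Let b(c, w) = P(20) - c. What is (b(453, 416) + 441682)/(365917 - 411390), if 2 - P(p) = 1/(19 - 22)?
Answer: -1323694/136419 ≈ -9.7032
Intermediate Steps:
P(p) = 7/3 (P(p) = 2 - 1/(19 - 22) = 2 - 1/(-3) = 2 - 1*(-⅓) = 2 + ⅓ = 7/3)
b(c, w) = 7/3 - c
(b(453, 416) + 441682)/(365917 - 411390) = ((7/3 - 1*453) + 441682)/(365917 - 411390) = ((7/3 - 453) + 441682)/(-45473) = (-1352/3 + 441682)*(-1/45473) = (1323694/3)*(-1/45473) = -1323694/136419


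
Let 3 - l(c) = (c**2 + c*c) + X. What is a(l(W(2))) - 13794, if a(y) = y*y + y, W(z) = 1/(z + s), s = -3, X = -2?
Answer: -13782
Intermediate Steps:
W(z) = 1/(-3 + z) (W(z) = 1/(z - 3) = 1/(-3 + z))
l(c) = 5 - 2*c**2 (l(c) = 3 - ((c**2 + c*c) - 2) = 3 - ((c**2 + c**2) - 2) = 3 - (2*c**2 - 2) = 3 - (-2 + 2*c**2) = 3 + (2 - 2*c**2) = 5 - 2*c**2)
a(y) = y + y**2 (a(y) = y**2 + y = y + y**2)
a(l(W(2))) - 13794 = (5 - 2/(-3 + 2)**2)*(1 + (5 - 2/(-3 + 2)**2)) - 13794 = (5 - 2*(1/(-1))**2)*(1 + (5 - 2*(1/(-1))**2)) - 13794 = (5 - 2*(-1)**2)*(1 + (5 - 2*(-1)**2)) - 13794 = (5 - 2*1)*(1 + (5 - 2*1)) - 13794 = (5 - 2)*(1 + (5 - 2)) - 13794 = 3*(1 + 3) - 13794 = 3*4 - 13794 = 12 - 13794 = -13782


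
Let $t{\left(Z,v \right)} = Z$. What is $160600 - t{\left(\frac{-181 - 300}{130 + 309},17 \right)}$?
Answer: $\frac{70503881}{439} \approx 1.606 \cdot 10^{5}$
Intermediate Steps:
$160600 - t{\left(\frac{-181 - 300}{130 + 309},17 \right)} = 160600 - \frac{-181 - 300}{130 + 309} = 160600 - - \frac{481}{439} = 160600 + \frac{481}{439} = \frac{70503881}{439}$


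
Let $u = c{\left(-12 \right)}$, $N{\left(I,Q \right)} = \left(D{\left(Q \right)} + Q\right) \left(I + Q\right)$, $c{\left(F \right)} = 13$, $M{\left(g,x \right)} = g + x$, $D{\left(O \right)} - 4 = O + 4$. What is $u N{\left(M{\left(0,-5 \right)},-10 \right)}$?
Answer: $2340$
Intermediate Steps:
$D{\left(O \right)} = 8 + O$ ($D{\left(O \right)} = 4 + \left(O + 4\right) = 4 + \left(4 + O\right) = 8 + O$)
$N{\left(I,Q \right)} = \left(8 + 2 Q\right) \left(I + Q\right)$ ($N{\left(I,Q \right)} = \left(\left(8 + Q\right) + Q\right) \left(I + Q\right) = \left(8 + 2 Q\right) \left(I + Q\right)$)
$u = 13$
$u N{\left(M{\left(0,-5 \right)},-10 \right)} = 13 \left(2 \left(-10\right)^{2} + 8 \left(0 - 5\right) + 8 \left(-10\right) + 2 \left(0 - 5\right) \left(-10\right)\right) = 13 \left(2 \cdot 100 + 8 \left(-5\right) - 80 + 2 \left(-5\right) \left(-10\right)\right) = 13 \left(200 - 40 - 80 + 100\right) = 13 \cdot 180 = 2340$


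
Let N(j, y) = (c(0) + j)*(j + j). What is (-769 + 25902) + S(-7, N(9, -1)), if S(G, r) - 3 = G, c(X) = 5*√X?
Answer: 25129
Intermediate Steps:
N(j, y) = 2*j² (N(j, y) = (5*√0 + j)*(j + j) = (5*0 + j)*(2*j) = (0 + j)*(2*j) = j*(2*j) = 2*j²)
S(G, r) = 3 + G
(-769 + 25902) + S(-7, N(9, -1)) = (-769 + 25902) + (3 - 7) = 25133 - 4 = 25129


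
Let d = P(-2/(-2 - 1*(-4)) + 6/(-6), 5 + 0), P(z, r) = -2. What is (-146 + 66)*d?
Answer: 160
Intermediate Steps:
d = -2
(-146 + 66)*d = (-146 + 66)*(-2) = -80*(-2) = 160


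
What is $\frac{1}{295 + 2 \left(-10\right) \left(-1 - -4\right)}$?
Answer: $\frac{1}{235} \approx 0.0042553$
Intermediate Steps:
$\frac{1}{295 + 2 \left(-10\right) \left(-1 - -4\right)} = \frac{1}{295 - 20 \left(-1 + 4\right)} = \frac{1}{295 - 60} = \frac{1}{235}$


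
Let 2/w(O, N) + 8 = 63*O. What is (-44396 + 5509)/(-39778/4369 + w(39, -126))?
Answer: 416078495047/97407584 ≈ 4271.5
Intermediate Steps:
w(O, N) = 2/(-8 + 63*O)
(-44396 + 5509)/(-39778/4369 + w(39, -126)) = (-44396 + 5509)/(-39778/4369 + 2/(-8 + 63*39)) = -38887/(-39778*1/4369 + 2/(-8 + 2457)) = -38887/(-39778/4369 + 2/2449) = -38887/(-97407584/10699681) = -38887*(-10699681/97407584) = 416078495047/97407584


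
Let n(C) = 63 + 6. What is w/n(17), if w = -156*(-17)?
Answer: 884/23 ≈ 38.435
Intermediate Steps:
w = 2652
n(C) = 69
w/n(17) = 2652/69 = 2652*(1/69) = 884/23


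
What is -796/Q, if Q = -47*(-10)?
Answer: -398/235 ≈ -1.6936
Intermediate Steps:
Q = 470
-796/Q = -796/470 = -796*1/470 = -398/235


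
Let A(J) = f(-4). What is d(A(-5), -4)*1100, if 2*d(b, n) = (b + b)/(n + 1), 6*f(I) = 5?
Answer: -2750/9 ≈ -305.56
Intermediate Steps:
f(I) = ⅚ (f(I) = (⅙)*5 = ⅚)
A(J) = ⅚
d(b, n) = b/(1 + n) (d(b, n) = ((b + b)/(n + 1))/2 = ((2*b)/(1 + n))/2 = (2*b/(1 + n))/2 = b/(1 + n))
d(A(-5), -4)*1100 = (5/(6*(1 - 4)))*1100 = ((⅚)/(-3))*1100 = ((⅚)*(-⅓))*1100 = -5/18*1100 = -2750/9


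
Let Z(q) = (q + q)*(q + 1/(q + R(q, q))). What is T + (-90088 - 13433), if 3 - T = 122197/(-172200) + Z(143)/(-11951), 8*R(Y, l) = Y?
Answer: -639082883104559/6173886600 ≈ -1.0351e+5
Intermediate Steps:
R(Y, l) = Y/8
Z(q) = 2*q*(q + 8/(9*q)) (Z(q) = (q + q)*(q + 1/(q + q/8)) = (2*q)*(q + 1/(9*q/8)) = (2*q)*(q + 8/(9*q)) = 2*q*(q + 8/(9*q)))
T = 44031614041/6173886600 (T = 3 - (122197/(-172200) + (16/9 + 2*143**2)/(-11951)) = 3 - (122197*(-1/172200) + (16/9 + 2*20449)*(-1/11951)) = 3 - (-122197/172200 + (16/9 + 40898)*(-1/11951)) = 3 - (-122197/172200 + (368098/9)*(-1/11951)) = 3 - (-122197/172200 - 368098/107559) = 3 - 1*(-25509954241/6173886600) = 3 + 25509954241/6173886600 = 44031614041/6173886600 ≈ 7.1319)
T + (-90088 - 13433) = 44031614041/6173886600 + (-90088 - 13433) = 44031614041/6173886600 - 103521 = -639082883104559/6173886600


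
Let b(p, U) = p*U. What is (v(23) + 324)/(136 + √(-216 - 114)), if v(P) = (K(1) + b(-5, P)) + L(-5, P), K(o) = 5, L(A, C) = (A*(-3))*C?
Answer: 38012/9413 - 559*I*√330/18826 ≈ 4.0382 - 0.5394*I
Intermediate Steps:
L(A, C) = -3*A*C (L(A, C) = (-3*A)*C = -3*A*C)
b(p, U) = U*p
v(P) = 5 + 10*P (v(P) = (5 + P*(-5)) - 3*(-5)*P = (5 - 5*P) + 15*P = 5 + 10*P)
(v(23) + 324)/(136 + √(-216 - 114)) = ((5 + 10*23) + 324)/(136 + √(-216 - 114)) = ((5 + 230) + 324)/(136 + √(-330)) = (235 + 324)/(136 + I*√330) = 559/(136 + I*√330)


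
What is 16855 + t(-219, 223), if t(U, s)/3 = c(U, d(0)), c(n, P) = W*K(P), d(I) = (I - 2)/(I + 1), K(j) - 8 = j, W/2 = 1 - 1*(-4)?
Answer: 17035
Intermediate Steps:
W = 10 (W = 2*(1 - 1*(-4)) = 2*(1 + 4) = 2*5 = 10)
K(j) = 8 + j
d(I) = (-2 + I)/(1 + I)
c(n, P) = 80 + 10*P (c(n, P) = 10*(8 + P) = 80 + 10*P)
t(U, s) = 180 (t(U, s) = 3*(80 + 10*((-2 + 0)/(1 + 0))) = 3*(80 + 10*(-2/1)) = 3*(80 + 10*(1*(-2))) = 3*(80 + 10*(-2)) = 3*(80 - 20) = 3*60 = 180)
16855 + t(-219, 223) = 16855 + 180 = 17035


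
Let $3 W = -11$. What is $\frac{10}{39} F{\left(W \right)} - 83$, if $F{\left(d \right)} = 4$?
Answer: $- \frac{3197}{39} \approx -81.974$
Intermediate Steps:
$W = - \frac{11}{3}$ ($W = \frac{1}{3} \left(-11\right) = - \frac{11}{3} \approx -3.6667$)
$\frac{10}{39} F{\left(W \right)} - 83 = \frac{10}{39} \cdot 4 - 83 = \frac{40}{39} - 83 = - \frac{3197}{39}$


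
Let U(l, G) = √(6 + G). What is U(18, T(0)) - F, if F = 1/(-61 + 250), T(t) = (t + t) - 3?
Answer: -1/189 + √3 ≈ 1.7268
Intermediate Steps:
T(t) = -3 + 2*t (T(t) = 2*t - 3 = -3 + 2*t)
F = 1/189 ≈ 0.0052910
U(18, T(0)) - F = √(6 + (-3 + 2*0)) - 1*1/189 = √(6 + (-3 + 0)) - 1/189 = √(6 - 3) - 1/189 = √3 - 1/189 = -1/189 + √3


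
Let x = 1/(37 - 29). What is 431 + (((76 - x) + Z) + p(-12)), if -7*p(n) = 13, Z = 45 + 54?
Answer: 33825/56 ≈ 604.02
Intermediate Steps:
x = ⅛ (x = 1/8 = ⅛ ≈ 0.12500)
Z = 99
p(n) = -13/7 (p(n) = -⅐*13 = -13/7)
431 + (((76 - x) + Z) + p(-12)) = 431 + (((76 - 1*⅛) + 99) - 13/7) = 431 + (((76 - ⅛) + 99) - 13/7) = 431 + ((607/8 + 99) - 13/7) = 431 + (1399/8 - 13/7) = 431 + 9689/56 = 33825/56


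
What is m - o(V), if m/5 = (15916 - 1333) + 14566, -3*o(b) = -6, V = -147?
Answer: 145743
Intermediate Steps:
o(b) = 2 (o(b) = -⅓*(-6) = 2)
m = 145745 (m = 5*((15916 - 1333) + 14566) = 5*(14583 + 14566) = 5*29149 = 145745)
m - o(V) = 145745 - 1*2 = 145745 - 2 = 145743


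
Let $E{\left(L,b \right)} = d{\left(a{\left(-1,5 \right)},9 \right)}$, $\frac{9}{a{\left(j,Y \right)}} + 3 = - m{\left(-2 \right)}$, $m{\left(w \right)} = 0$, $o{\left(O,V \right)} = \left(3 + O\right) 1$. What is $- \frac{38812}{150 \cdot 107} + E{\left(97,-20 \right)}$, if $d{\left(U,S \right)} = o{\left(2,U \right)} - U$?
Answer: $\frac{44794}{8025} \approx 5.5818$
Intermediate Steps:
$o{\left(O,V \right)} = 3 + O$
$a{\left(j,Y \right)} = -3$ ($a{\left(j,Y \right)} = \frac{9}{-3 - 0} = \frac{9}{-3 + 0} = \frac{9}{-3} = 9 \left(- \frac{1}{3}\right) = -3$)
$d{\left(U,S \right)} = 5 - U$ ($d{\left(U,S \right)} = \left(3 + 2\right) - U = 5 - U$)
$E{\left(L,b \right)} = 8$ ($E{\left(L,b \right)} = 5 - -3 = 5 + 3 = 8$)
$- \frac{38812}{150 \cdot 107} + E{\left(97,-20 \right)} = - \frac{38812}{150 \cdot 107} + 8 = - \frac{38812}{16050} + 8 = \left(-38812\right) \frac{1}{16050} + 8 = - \frac{19406}{8025} + 8 = \frac{44794}{8025}$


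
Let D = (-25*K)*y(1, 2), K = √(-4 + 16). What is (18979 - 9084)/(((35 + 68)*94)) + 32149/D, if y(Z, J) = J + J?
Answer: 9895/9682 - 32149*√3/600 ≈ -91.784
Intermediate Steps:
K = 2*√3 (K = √12 = 2*√3 ≈ 3.4641)
y(Z, J) = 2*J
D = -200*√3 (D = (-50*√3)*(2*2) = -50*√3*4 = -200*√3 ≈ -346.41)
(18979 - 9084)/(((35 + 68)*94)) + 32149/D = (18979 - 9084)/(((35 + 68)*94)) + 32149/((-200*√3)) = 9895/((103*94)) + 32149*(-√3/600) = 9895/9682 - 32149*√3/600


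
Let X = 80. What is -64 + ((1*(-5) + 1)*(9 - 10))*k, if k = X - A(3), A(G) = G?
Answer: 244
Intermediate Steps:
k = 77 (k = 80 - 1*3 = 80 - 3 = 77)
-64 + ((1*(-5) + 1)*(9 - 10))*k = -64 + ((1*(-5) + 1)*(9 - 10))*77 = -64 + ((-5 + 1)*(-1))*77 = -64 - 4*(-1)*77 = -64 + 4*77 = -64 + 308 = 244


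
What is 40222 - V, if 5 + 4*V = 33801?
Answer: 31773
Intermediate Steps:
V = 8449 (V = -5/4 + (¼)*33801 = -5/4 + 33801/4 = 8449)
40222 - V = 40222 - 1*8449 = 40222 - 8449 = 31773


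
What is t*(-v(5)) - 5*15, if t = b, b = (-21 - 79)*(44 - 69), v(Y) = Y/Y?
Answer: -2575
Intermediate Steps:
v(Y) = 1
b = 2500 (b = -100*(-25) = 2500)
t = 2500
t*(-v(5)) - 5*15 = 2500*(-1*1) - 5*15 = 2500*(-1) - 75 = -2500 - 75 = -2575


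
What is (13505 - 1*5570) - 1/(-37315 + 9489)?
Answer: 220799311/27826 ≈ 7935.0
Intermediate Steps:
(13505 - 1*5570) - 1/(-37315 + 9489) = (13505 - 5570) - 1/(-27826) = 7935 - 1*(-1/27826) = 7935 + 1/27826 = 220799311/27826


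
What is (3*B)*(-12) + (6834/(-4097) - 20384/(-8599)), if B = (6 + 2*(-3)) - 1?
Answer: 76060670/2072359 ≈ 36.702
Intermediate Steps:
B = -1 (B = (6 - 6) - 1 = 0 - 1 = -1)
(3*B)*(-12) + (6834/(-4097) - 20384/(-8599)) = (3*(-1))*(-12) + (6834/(-4097) - 20384/(-8599)) = -3*(-12) + (6834*(-1/4097) - 20384*(-1/8599)) = 36 + (-402/241 + 20384/8599) = 36 + 1455746/2072359 = 76060670/2072359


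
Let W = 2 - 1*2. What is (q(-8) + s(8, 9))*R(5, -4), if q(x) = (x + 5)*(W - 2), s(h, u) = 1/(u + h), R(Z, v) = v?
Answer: -412/17 ≈ -24.235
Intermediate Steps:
W = 0 (W = 2 - 2 = 0)
s(h, u) = 1/(h + u)
q(x) = -10 - 2*x (q(x) = (x + 5)*(0 - 2) = (5 + x)*(-2) = -10 - 2*x)
(q(-8) + s(8, 9))*R(5, -4) = ((-10 - 2*(-8)) + 1/(8 + 9))*(-4) = ((-10 + 16) + 1/17)*(-4) = (6 + 1/17)*(-4) = (103/17)*(-4) = -412/17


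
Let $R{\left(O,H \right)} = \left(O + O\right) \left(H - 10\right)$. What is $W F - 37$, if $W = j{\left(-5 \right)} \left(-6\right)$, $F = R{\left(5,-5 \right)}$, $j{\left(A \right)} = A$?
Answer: $-4537$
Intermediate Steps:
$R{\left(O,H \right)} = 2 O \left(-10 + H\right)$
$F = -150$ ($F = 2 \cdot 5 \left(-10 - 5\right) = 2 \cdot 5 \left(-15\right) = -150$)
$W = 30$ ($W = \left(-5\right) \left(-6\right) = 30$)
$W F - 37 = 30 \left(-150\right) - 37 = -4500 - 37 = -4537$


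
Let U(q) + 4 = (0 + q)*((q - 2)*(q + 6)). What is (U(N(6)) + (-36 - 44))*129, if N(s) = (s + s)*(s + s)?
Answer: 395657964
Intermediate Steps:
N(s) = 4*s**2 (N(s) = (2*s)*(2*s) = 4*s**2)
U(q) = -4 + q*(-2 + q)*(6 + q) (U(q) = -4 + (0 + q)*((q - 2)*(q + 6)) = -4 + q*((-2 + q)*(6 + q)) = -4 + q*(-2 + q)*(6 + q))
(U(N(6)) + (-36 - 44))*129 = ((-4 + (4*6**2)**3 - 48*6**2 + 4*(4*6**2)**2) + (-36 - 44))*129 = ((-4 + (4*36)**3 - 48*36 + 4*(4*36)**2) - 80)*129 = ((-4 + 144**3 - 12*144 + 4*144**2) - 80)*129 = ((-4 + 2985984 - 1728 + 4*20736) - 80)*129 = ((-4 + 2985984 - 1728 + 82944) - 80)*129 = (3067196 - 80)*129 = 3067116*129 = 395657964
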